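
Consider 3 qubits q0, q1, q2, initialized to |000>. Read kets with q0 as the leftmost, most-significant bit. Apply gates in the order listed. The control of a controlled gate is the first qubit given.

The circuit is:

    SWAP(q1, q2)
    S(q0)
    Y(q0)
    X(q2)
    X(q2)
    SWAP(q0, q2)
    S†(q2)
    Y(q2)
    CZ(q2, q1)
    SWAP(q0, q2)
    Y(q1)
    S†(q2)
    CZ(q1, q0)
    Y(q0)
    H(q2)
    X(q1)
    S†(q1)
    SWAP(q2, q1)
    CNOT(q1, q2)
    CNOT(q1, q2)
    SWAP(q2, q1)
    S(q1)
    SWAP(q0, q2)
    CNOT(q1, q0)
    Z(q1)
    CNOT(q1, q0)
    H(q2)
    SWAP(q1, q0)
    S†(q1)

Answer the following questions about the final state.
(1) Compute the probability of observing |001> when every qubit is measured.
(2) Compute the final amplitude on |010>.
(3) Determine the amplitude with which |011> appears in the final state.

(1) Outcome |001> occurs with probability 1/4. Key observation: the block from step 17 through step 22 cancels to the identity and can be dropped.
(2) The final state's coefficient on |010> equals 1/2.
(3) The final state's coefficient on |011> equals -1/2.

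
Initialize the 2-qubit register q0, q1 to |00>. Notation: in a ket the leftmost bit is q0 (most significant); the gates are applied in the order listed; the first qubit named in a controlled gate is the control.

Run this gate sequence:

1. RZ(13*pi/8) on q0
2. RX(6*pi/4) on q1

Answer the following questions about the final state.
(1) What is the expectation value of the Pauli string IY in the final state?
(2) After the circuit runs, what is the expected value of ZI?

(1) The expectation value of IY is 1.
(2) The expectation value of ZI is 1.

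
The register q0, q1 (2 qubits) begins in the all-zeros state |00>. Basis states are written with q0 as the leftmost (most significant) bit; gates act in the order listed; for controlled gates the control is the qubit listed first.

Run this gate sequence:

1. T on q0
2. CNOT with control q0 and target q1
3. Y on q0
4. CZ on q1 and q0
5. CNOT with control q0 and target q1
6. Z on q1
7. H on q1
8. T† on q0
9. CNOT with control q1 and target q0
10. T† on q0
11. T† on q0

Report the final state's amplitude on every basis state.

After the circuit, the state carries amplitude 0 on |00>, sqrt(2)*exp(I*pi/4)/2 on |01>, sqrt(2)*exp(3*I*pi/4)/2 on |10>, 0 on |11>.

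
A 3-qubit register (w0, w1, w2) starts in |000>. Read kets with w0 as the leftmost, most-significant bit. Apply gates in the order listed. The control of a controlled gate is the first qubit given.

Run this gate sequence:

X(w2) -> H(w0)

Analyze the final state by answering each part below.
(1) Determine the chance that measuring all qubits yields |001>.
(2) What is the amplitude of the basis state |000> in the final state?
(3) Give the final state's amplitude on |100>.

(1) A full measurement returns |001> with probability 1/2.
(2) |000> carries amplitude 0 in the final state.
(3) |100> carries amplitude 0 in the final state.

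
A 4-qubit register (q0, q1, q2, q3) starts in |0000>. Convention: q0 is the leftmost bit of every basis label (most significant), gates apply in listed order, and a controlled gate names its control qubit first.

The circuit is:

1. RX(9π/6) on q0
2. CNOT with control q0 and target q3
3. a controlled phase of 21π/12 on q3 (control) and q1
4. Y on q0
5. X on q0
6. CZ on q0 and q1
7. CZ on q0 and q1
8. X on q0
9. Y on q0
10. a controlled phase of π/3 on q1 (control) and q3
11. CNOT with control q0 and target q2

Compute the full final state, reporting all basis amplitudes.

After the circuit, the state carries amplitude -sqrt(2)/2 on |0000>, -sqrt(2)*I/2 on |1011>, and 0 on every other basis state. Key observation: the block from step 4 through step 9 cancels to the identity and can be dropped.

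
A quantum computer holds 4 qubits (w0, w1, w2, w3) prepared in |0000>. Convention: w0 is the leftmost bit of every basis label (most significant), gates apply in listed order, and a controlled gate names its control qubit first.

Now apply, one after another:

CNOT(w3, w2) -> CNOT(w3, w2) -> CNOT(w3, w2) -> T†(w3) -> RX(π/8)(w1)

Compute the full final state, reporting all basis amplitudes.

The final amplitudes are cos(pi/16) on |0000>, -I*sin(pi/16) on |0100>, and 0 on every other basis state. Key observation: gates 2-3 undo each other exactly, leaving only the rest of the circuit to track.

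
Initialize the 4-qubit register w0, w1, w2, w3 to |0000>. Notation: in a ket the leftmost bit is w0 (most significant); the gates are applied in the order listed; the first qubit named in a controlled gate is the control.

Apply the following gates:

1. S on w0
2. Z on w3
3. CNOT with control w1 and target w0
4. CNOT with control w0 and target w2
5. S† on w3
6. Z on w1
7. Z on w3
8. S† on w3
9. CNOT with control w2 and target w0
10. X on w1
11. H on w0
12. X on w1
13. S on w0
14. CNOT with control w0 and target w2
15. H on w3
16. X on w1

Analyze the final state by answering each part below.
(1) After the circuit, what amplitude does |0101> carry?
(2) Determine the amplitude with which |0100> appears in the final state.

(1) |0101> carries amplitude 1/2 in the final state.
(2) |0100> carries amplitude 1/2 in the final state.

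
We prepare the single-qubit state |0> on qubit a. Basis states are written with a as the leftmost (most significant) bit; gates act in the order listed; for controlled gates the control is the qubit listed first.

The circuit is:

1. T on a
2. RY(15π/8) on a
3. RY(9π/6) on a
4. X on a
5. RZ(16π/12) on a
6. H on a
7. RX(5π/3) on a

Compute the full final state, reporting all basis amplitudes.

The final amplitudes are sqrt(3)*exp(-2*I*pi/3)*cos(pi/16)/4 - sqrt(3)*exp(2*I*pi/3)*cos(pi/16)/4 + I*exp(2*I*pi/3)*cos(pi/16)/4 + I*exp(-2*I*pi/3)*cos(pi/16)/4 + sqrt(3)*exp(-2*I*pi/3)*sin(pi/16)/4 + I*exp(-2*I*pi/3)*sin(pi/16)/4 - I*exp(2*I*pi/3)*sin(pi/16)/4 + sqrt(3)*exp(2*I*pi/3)*sin(pi/16)/4 on |0>, sqrt(3)*exp(-2*I*pi/3)*cos(pi/16)/4 + I*exp(-2*I*pi/3)*cos(pi/16)/4 + sqrt(3)*exp(-2*I*pi/3)*sin(pi/16)/4 - sqrt(3)*exp(2*I*pi/3)*sin(pi/16)/4 + I*exp(2*I*pi/3)*sin(pi/16)/4 + I*exp(-2*I*pi/3)*sin(pi/16)/4 - I*exp(2*I*pi/3)*cos(pi/16)/4 + sqrt(3)*exp(2*I*pi/3)*cos(pi/16)/4 on |1>.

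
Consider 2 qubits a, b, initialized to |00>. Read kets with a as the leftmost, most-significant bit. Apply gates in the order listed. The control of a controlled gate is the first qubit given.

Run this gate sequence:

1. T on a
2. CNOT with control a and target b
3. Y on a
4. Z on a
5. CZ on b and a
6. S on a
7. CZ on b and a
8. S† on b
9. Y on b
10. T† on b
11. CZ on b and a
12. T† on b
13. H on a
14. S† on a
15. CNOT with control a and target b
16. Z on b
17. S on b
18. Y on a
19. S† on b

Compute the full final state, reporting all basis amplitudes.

The resulting statevector has amplitude -sqrt(2)/2 on |00>, 0 on |01>, 0 on |10>, sqrt(2)*I/2 on |11>.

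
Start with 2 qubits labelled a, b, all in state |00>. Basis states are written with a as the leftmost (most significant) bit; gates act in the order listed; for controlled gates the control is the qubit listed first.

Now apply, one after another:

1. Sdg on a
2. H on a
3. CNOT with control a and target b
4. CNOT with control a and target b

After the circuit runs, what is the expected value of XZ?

The expectation value of XZ is 1.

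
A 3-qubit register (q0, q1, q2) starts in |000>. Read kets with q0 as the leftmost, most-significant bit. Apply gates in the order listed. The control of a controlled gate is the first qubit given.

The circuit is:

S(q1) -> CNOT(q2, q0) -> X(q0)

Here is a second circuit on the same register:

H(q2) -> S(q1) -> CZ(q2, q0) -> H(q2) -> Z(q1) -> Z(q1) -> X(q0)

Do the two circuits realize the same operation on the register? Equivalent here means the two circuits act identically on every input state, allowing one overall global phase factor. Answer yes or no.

No: there is an input state on which the two circuits produce genuinely different outputs (not merely differing by a phase).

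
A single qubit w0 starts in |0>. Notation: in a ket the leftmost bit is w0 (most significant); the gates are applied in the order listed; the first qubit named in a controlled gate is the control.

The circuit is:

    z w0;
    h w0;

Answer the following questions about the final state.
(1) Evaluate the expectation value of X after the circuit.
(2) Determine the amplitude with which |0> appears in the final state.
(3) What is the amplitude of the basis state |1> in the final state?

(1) In the final state, X has expectation 1.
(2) The final state's coefficient on |0> equals sqrt(2)/2.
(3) |1> carries amplitude sqrt(2)/2 in the final state.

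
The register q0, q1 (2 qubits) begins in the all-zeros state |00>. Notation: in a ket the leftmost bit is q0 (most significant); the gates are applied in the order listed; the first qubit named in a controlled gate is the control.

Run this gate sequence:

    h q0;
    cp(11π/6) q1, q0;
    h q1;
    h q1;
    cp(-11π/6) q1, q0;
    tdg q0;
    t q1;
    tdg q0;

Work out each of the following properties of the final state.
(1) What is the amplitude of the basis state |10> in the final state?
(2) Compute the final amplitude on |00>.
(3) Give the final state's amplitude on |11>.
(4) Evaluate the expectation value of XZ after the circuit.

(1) The amplitude on |10> is -sqrt(2)*I/2. Key observation: the block from step 2 through step 5 cancels to the identity and can be dropped.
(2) The final state's coefficient on |00> equals sqrt(2)/2.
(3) The amplitude on |11> is 0.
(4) The observable XZ averages to 0.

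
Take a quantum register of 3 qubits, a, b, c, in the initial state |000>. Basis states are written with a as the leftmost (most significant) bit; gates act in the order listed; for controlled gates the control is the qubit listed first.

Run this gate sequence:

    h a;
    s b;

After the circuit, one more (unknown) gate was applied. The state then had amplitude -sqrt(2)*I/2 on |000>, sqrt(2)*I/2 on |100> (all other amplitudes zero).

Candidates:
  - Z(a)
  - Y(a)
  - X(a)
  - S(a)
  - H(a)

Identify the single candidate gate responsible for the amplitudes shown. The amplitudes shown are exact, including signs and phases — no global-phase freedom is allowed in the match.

The unique candidate consistent with the amplitudes is Y(a).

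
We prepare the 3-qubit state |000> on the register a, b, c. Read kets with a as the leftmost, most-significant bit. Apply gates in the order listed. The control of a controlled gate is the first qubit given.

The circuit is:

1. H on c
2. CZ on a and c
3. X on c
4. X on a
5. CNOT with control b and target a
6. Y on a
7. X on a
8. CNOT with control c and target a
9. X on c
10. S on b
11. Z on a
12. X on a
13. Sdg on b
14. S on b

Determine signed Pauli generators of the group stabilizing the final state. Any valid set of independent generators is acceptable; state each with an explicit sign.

The final state is stabilized by the group generated by -XIX, -ZIZ, +IZI; other independent generating sets are equally valid.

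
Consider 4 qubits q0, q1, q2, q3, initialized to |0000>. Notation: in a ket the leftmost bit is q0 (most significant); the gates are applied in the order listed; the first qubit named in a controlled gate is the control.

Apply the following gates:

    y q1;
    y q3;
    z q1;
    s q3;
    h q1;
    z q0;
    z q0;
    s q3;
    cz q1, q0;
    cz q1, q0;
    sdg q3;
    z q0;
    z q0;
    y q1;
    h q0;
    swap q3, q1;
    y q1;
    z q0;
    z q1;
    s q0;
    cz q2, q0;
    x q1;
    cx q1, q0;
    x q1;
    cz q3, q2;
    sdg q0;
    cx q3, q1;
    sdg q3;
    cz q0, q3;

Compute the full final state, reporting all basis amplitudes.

The final amplitudes are 1/2 on |0000>, -I/2 on |0101>, 1/2 on |1000>, I/2 on |1101>, and 0 on every other basis state. Key observation: the block from step 6 through step 13 cancels to the identity and can be dropped.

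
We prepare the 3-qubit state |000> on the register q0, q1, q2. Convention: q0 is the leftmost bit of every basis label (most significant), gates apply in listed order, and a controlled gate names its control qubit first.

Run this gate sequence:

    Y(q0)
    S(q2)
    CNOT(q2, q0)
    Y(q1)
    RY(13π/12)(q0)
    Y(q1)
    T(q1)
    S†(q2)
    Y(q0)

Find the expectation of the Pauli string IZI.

The expectation value of IZI is 1.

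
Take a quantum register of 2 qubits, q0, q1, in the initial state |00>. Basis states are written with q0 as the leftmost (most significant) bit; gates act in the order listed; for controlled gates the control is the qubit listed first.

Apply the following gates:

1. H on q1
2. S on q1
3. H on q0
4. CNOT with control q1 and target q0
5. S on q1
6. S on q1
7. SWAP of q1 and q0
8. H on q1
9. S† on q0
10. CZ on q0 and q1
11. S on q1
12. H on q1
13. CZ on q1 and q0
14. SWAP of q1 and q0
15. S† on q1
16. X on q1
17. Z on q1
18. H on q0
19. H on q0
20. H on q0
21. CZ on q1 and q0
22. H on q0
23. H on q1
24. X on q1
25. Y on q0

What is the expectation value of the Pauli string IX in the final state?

The observable IX averages to 0.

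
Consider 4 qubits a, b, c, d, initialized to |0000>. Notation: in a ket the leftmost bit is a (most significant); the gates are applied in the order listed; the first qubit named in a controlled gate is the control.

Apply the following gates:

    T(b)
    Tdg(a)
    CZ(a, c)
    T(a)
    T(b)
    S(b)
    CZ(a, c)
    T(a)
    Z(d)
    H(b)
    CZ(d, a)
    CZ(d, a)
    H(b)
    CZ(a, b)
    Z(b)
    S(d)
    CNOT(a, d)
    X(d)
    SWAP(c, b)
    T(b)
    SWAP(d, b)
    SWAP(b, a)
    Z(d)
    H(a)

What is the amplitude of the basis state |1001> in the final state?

The final state's coefficient on |1001> equals 0. Key observation: steps 10-13 multiply out to the identity, so the circuit reduces to the remaining gates.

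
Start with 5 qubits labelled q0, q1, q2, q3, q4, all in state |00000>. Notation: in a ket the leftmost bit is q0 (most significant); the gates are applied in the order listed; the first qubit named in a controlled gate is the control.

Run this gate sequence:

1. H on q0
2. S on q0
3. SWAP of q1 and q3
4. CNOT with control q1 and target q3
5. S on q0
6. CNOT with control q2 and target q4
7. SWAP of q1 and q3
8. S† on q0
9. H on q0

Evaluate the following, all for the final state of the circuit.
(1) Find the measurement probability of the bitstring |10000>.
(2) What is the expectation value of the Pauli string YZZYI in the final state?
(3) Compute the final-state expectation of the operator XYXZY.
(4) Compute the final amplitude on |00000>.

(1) The probability of measuring |10000> is 1/2.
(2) The expectation value of YZZYI is 0.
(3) In the final state, XYXZY has expectation 0.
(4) The amplitude on |00000> is 1/2 + I/2.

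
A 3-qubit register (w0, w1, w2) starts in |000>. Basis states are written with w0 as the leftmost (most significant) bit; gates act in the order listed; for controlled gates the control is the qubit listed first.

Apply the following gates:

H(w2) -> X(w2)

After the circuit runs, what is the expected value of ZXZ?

The expectation value of ZXZ is 0.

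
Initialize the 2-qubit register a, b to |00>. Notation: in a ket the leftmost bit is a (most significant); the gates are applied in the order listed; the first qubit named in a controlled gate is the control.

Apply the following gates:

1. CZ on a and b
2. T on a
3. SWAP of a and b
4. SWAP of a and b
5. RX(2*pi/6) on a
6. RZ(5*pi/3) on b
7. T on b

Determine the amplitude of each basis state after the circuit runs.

The resulting statevector has amplitude -sqrt(3)*exp(I*pi/6)/2 on |00>, 0 on |01>, exp(2*I*pi/3)/2 on |10>, 0 on |11>.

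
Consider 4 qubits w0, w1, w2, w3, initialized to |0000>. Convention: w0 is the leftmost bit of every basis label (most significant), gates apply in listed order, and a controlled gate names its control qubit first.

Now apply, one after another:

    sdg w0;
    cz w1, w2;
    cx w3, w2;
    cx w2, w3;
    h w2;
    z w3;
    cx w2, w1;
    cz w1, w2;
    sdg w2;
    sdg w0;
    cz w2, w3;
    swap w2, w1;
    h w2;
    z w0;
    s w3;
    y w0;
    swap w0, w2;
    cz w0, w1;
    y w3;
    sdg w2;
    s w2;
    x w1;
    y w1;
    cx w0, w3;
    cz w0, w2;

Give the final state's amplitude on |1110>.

|1110> carries amplitude -1/2 in the final state.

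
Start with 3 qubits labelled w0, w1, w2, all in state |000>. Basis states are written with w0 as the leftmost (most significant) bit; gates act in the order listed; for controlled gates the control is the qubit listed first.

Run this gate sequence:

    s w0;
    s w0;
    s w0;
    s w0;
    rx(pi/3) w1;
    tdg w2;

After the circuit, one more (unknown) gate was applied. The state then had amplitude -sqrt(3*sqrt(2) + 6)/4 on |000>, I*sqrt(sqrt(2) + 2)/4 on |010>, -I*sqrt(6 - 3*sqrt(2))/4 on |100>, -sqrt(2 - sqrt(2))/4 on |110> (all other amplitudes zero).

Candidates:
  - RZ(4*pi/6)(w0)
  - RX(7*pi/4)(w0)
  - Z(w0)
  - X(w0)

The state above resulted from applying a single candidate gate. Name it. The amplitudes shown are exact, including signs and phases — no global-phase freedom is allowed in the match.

It was RX(7*pi/4)(w0) that produced the state shown. Key observation: gates 1-4 undo each other exactly, leaving only the rest of the circuit to track.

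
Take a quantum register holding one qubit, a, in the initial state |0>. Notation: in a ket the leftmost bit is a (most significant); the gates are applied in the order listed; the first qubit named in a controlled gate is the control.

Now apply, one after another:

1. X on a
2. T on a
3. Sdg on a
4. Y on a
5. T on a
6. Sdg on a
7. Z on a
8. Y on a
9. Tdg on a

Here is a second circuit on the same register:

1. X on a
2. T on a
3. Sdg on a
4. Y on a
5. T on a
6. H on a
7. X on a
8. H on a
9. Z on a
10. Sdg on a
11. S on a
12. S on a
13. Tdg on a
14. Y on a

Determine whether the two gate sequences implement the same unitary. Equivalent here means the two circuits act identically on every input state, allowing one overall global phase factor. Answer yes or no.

No — the two circuits implement different unitaries, even allowing a global phase.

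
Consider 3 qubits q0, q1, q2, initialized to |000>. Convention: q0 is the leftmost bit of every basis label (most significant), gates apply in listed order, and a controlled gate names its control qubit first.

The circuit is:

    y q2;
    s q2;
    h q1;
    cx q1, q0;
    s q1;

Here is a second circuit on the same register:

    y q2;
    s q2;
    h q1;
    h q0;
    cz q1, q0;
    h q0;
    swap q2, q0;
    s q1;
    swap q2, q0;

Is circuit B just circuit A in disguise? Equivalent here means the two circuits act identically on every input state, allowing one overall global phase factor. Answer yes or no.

Yes, they are equivalent — the unitaries differ by at most a global phase.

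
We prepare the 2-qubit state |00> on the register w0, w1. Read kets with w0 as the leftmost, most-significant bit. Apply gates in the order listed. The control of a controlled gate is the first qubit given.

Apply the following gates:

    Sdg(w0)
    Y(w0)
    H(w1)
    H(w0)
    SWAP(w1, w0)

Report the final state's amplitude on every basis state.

The resulting statevector has amplitude I/2 on |00>, -I/2 on |01>, I/2 on |10>, -I/2 on |11>.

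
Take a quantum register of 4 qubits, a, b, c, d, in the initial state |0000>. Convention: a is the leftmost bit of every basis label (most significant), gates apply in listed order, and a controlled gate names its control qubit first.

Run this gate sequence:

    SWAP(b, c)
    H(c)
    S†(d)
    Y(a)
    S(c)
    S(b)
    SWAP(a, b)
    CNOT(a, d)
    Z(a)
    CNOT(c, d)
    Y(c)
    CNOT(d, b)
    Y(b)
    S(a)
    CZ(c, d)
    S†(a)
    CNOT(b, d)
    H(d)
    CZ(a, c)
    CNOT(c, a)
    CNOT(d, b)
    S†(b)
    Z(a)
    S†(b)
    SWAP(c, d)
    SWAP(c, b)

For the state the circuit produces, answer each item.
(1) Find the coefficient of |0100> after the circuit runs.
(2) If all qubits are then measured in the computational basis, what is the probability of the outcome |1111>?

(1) |0100> carries amplitude -1/2 in the final state.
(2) A full measurement returns |1111> with probability 1/4.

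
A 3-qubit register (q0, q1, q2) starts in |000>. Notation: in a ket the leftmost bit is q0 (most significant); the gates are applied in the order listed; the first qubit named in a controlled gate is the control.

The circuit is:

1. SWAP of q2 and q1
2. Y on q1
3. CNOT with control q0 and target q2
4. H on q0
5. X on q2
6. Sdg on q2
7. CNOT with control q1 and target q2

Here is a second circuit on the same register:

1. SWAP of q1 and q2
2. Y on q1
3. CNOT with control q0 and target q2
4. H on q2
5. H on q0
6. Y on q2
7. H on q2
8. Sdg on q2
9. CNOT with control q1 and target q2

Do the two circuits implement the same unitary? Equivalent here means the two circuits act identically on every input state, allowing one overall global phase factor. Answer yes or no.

No — the two circuits implement different unitaries, even allowing a global phase.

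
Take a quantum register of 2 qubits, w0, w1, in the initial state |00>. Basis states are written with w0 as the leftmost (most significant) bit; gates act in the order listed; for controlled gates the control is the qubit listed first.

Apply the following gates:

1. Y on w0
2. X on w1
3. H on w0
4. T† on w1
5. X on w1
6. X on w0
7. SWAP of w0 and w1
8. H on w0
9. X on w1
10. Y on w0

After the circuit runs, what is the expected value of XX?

The observable XX averages to 1.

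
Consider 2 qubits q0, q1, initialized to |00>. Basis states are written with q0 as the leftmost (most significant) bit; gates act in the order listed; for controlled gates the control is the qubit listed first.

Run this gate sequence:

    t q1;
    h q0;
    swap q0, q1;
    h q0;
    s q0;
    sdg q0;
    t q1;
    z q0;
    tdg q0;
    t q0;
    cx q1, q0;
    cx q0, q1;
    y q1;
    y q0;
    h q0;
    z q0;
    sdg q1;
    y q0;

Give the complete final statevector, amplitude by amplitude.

The final amplitudes are sqrt(2)*(exp(3*I*pi/4) + I)/4 on |00>, sqrt(2)*(1 + exp(I*pi/4))/4 on |01>, sqrt(2)*(-exp(3*I*pi/4) + I)/4 on |10>, sqrt(2)*(-1 + exp(I*pi/4))/4 on |11>.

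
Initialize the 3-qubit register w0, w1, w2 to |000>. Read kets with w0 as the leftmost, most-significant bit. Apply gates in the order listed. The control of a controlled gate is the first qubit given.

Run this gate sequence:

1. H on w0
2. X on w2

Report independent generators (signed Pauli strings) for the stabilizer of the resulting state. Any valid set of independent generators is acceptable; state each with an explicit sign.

The stabilizer group can be generated by +XII, +IZI, -IIZ, among other valid generating sets.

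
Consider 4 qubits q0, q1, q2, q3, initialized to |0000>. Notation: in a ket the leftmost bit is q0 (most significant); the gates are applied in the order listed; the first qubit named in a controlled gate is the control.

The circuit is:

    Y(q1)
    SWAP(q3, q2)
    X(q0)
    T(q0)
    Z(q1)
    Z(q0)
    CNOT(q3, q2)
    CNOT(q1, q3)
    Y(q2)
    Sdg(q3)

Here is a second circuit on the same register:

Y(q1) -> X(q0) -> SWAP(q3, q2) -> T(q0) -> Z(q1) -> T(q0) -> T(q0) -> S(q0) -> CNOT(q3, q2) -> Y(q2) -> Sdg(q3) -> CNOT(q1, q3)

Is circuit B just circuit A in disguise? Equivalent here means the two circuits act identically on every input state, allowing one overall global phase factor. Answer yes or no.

No, they are not equivalent — no single phase factor reconciles the two unitaries.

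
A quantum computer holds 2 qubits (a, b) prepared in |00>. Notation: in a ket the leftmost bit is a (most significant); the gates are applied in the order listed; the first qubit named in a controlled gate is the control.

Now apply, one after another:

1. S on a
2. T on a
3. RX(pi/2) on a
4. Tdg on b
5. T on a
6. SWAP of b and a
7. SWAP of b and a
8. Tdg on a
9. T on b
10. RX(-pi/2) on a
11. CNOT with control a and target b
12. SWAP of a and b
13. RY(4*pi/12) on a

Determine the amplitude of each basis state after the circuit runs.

The final amplitudes are sqrt(3)/2 on |00>, 0 on |01>, 1/2 on |10>, 0 on |11>. Key observation: steps 3-10 multiply out to the identity, so the circuit reduces to the remaining gates.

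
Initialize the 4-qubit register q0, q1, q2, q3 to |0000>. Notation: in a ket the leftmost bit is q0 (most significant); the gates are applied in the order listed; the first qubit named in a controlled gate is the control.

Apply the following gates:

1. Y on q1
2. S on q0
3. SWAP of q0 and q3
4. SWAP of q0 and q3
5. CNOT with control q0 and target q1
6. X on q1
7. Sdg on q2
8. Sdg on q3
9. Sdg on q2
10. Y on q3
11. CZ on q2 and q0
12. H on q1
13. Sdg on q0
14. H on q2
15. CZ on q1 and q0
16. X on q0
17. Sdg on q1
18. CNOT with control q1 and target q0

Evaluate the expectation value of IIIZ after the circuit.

The expectation value of IIIZ is -1. Key observation: steps 3-4 multiply out to the identity, so the circuit reduces to the remaining gates.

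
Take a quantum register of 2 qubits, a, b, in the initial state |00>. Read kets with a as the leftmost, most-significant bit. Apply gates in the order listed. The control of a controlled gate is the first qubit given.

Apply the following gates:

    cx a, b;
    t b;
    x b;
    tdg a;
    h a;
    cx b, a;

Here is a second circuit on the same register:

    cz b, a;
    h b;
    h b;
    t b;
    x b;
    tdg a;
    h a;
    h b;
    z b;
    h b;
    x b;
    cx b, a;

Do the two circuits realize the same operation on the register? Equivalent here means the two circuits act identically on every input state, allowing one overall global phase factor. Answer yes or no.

No: there is an input state on which the two circuits produce genuinely different outputs (not merely differing by a phase).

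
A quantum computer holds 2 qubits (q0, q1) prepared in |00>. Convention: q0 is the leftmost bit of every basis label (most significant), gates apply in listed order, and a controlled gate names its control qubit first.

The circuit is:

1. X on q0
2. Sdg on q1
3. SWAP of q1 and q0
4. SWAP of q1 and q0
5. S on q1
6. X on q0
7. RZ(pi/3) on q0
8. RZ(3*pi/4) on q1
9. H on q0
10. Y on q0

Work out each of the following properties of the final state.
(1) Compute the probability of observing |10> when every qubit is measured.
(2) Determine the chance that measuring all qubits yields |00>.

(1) The probability of measuring |10> is 1/2.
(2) A full measurement returns |00> with probability 1/2.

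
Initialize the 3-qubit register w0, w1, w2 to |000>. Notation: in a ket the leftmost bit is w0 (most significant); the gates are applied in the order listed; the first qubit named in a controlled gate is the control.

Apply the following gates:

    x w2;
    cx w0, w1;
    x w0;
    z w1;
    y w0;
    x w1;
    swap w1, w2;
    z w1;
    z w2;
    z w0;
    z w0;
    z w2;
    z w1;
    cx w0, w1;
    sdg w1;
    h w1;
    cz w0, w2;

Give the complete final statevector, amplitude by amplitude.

The final amplitudes are -sqrt(2)/2 on |001>, sqrt(2)/2 on |011>, and 0 on every other basis state. Key observation: steps 8-13 multiply out to the identity, so the circuit reduces to the remaining gates.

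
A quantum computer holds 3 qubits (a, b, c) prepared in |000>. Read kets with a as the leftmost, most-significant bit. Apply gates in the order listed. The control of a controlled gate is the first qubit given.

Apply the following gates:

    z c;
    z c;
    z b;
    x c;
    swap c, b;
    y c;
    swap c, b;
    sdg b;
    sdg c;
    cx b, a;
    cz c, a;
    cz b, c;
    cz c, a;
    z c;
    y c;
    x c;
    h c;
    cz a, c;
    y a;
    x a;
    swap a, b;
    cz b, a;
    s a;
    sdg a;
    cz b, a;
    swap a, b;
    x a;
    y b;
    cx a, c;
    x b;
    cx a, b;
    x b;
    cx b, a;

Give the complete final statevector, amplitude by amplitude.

After the circuit, the state carries amplitude sqrt(2)/2 on |000>, sqrt(2)/2 on |001>, and 0 on every other basis state.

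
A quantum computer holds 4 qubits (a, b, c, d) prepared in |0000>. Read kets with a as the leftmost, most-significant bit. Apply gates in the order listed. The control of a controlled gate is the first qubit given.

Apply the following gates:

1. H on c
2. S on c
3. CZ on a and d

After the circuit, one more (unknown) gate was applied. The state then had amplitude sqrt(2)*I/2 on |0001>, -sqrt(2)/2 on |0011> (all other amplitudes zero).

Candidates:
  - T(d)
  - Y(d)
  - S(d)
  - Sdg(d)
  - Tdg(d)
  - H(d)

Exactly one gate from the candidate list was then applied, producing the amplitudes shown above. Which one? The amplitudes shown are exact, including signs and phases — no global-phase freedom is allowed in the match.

The unique candidate consistent with the amplitudes is Y(d).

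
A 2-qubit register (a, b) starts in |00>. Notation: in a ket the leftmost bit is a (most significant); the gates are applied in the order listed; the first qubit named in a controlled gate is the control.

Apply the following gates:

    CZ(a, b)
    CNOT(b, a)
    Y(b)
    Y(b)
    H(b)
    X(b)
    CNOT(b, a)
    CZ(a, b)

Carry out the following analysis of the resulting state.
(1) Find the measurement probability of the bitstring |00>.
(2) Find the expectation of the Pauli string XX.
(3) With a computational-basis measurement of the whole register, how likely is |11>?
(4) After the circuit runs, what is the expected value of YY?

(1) Outcome |00> occurs with probability 1/2.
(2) The observable XX averages to -1.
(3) The probability of measuring |11> is 1/2.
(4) The expectation value of YY is 1.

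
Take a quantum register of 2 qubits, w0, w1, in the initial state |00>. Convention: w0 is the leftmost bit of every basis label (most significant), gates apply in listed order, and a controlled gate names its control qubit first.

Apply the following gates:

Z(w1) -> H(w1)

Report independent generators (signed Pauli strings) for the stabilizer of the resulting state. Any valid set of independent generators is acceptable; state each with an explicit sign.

The final state is stabilized by the group generated by +IX, +ZI; other independent generating sets are equally valid.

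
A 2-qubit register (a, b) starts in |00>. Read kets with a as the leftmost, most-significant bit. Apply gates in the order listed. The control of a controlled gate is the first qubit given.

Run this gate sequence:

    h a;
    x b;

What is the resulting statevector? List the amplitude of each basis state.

After the circuit, the state carries amplitude 0 on |00>, sqrt(2)/2 on |01>, 0 on |10>, sqrt(2)/2 on |11>.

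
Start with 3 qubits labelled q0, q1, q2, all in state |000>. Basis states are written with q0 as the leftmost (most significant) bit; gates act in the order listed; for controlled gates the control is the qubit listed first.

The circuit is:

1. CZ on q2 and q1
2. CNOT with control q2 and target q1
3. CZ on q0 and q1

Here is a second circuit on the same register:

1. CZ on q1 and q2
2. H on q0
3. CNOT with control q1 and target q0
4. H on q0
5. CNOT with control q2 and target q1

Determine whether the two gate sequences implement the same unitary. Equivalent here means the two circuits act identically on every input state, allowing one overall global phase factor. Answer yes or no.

No — the two circuits implement different unitaries, even allowing a global phase.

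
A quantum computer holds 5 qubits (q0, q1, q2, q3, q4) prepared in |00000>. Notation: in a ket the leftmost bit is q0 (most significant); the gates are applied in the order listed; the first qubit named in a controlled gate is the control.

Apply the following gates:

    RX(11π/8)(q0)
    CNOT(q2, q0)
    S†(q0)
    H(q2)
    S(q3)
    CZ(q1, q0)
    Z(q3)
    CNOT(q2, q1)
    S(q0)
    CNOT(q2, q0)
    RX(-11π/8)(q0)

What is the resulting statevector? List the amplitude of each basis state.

The final amplitudes are sqrt(2)/2 on |00000>, sqrt(2)/2 on |11100>, and 0 on every other basis state.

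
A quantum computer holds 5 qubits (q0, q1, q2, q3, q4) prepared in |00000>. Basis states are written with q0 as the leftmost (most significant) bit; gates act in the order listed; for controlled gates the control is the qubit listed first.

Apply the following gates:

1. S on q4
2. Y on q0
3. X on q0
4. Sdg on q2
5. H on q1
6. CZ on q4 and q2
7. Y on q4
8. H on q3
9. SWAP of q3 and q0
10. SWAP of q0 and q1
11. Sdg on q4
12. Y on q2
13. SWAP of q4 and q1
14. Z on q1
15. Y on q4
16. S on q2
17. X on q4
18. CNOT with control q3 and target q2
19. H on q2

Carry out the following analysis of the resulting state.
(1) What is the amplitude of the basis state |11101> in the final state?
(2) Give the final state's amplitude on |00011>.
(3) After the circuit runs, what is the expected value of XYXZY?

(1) |11101> carries amplitude -sqrt(2)/4 in the final state.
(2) |00011> carries amplitude 0 in the final state.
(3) In the final state, XYXZY has expectation 0.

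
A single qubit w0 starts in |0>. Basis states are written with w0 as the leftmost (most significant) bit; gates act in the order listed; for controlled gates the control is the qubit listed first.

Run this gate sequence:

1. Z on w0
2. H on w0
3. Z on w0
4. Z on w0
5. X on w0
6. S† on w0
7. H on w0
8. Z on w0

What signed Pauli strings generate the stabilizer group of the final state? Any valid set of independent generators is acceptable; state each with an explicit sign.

The final state is stabilized by the group generated by -Y; other independent generating sets are equally valid.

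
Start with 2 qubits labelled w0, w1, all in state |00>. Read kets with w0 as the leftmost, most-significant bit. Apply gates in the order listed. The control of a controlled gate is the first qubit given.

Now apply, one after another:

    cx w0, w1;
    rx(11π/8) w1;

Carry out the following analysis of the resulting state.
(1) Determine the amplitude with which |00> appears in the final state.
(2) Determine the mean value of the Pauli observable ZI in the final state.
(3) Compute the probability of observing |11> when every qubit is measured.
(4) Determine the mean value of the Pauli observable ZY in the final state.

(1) The amplitude on |00> is -cos(5*pi/16).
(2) The observable ZI averages to 1.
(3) The probability of measuring |11> is 0.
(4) The expectation value of ZY is sqrt(sqrt(2) + 2)/2.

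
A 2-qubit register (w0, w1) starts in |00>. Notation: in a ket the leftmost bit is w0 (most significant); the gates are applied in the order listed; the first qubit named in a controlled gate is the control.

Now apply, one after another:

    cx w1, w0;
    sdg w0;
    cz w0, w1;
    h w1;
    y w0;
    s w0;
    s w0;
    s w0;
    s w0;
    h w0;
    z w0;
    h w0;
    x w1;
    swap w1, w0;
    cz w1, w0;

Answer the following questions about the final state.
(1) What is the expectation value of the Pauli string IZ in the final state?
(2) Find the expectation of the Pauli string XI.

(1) The expectation value of IZ is 1. Key observation: gates 6-9 undo each other exactly, leaving only the rest of the circuit to track.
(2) The expectation value of XI is 1.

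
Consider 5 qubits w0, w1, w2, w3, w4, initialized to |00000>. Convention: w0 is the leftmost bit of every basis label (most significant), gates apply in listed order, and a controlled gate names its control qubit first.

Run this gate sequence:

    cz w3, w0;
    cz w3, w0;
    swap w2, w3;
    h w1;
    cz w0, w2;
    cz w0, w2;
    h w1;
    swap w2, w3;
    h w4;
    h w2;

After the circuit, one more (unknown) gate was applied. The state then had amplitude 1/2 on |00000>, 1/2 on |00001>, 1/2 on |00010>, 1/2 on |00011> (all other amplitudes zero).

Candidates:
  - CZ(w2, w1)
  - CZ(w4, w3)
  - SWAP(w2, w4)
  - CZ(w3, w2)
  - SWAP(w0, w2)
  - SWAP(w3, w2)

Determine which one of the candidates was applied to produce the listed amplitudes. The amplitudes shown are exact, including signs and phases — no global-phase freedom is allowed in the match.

The unique candidate consistent with the amplitudes is SWAP(w3, w2). Key observation: gates 3-8 undo each other exactly, leaving only the rest of the circuit to track.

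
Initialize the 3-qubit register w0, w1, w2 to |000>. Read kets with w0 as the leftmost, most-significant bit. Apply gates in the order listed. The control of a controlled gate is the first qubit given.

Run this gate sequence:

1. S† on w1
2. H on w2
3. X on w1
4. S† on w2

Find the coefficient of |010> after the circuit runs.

The amplitude on |010> is sqrt(2)/2.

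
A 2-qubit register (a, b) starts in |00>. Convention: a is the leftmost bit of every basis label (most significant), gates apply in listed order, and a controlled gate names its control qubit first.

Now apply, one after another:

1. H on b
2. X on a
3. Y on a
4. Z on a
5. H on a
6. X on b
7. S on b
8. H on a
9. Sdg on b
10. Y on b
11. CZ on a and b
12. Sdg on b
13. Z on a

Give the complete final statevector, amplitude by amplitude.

The resulting statevector has amplitude -sqrt(2)/2 on |00>, -sqrt(2)*I/2 on |01>, 0 on |10>, 0 on |11>.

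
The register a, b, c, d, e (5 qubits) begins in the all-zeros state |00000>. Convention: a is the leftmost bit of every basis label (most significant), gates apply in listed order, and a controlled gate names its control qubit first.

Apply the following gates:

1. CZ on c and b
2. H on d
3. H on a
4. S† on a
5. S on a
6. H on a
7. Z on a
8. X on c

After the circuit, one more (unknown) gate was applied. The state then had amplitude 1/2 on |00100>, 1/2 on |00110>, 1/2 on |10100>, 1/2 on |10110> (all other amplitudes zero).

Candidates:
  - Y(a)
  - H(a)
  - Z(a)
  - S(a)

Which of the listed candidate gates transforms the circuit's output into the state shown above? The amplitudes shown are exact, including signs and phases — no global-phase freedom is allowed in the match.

The applied gate was H(a).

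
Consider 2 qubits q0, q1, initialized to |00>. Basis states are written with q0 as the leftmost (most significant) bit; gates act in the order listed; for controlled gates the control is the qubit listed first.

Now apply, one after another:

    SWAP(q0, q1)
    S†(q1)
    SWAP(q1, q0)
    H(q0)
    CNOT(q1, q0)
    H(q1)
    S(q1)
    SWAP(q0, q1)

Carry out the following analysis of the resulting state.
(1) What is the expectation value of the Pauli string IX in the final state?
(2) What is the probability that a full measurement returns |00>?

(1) In the final state, IX has expectation 1.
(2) Outcome |00> occurs with probability 1/4.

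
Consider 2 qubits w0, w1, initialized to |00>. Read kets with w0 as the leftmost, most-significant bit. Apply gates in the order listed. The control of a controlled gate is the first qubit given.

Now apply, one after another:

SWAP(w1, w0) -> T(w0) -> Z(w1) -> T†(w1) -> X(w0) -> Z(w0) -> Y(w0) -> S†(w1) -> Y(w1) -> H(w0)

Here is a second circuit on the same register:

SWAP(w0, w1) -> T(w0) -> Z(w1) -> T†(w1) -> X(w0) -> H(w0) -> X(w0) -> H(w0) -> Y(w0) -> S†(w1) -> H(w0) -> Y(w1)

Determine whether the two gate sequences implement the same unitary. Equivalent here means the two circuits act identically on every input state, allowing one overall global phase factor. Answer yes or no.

Yes: on every input state the two circuits agree up to one overall phase factor.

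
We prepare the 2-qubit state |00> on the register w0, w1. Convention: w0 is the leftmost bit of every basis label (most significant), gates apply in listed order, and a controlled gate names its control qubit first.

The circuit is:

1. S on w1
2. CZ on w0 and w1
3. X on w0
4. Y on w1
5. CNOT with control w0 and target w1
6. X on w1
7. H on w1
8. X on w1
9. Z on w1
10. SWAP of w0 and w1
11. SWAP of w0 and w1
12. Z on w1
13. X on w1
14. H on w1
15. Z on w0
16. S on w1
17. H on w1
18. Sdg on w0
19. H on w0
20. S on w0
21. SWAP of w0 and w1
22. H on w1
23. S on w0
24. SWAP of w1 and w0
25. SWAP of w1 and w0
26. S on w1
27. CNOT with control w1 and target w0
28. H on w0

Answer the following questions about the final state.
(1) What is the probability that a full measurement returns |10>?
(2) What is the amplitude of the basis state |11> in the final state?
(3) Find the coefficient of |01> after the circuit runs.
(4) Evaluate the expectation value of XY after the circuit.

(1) A full measurement returns |10> with probability 1/4. Key observation: gates 7-14 undo each other exactly, leaving only the rest of the circuit to track.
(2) The final state's coefficient on |11> equals -I/2.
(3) The amplitude on |01> is 1/2.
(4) The observable XY averages to 1.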